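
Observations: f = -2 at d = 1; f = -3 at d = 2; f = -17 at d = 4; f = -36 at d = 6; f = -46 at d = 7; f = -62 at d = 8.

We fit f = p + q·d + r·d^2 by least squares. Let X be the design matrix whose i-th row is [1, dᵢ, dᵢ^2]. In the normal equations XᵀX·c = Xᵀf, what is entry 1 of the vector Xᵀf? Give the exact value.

-166

Entry 1 ↔ basis 1, so (Xᵀf)_{1} = Σᵢ fᵢ = (1)·(-2) + (1)·(-3) + (1)·(-17) + (1)·(-36) + (1)·(-46) + (1)·(-62) = -166.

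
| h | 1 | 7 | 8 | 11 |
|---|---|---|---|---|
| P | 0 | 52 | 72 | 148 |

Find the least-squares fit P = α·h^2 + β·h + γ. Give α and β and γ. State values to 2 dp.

MᵀM·[α, β, γ]ᵀ = MᵀP reads: 21139·α + 2187·β + 235·γ = 25064;  2187·α + 235·β + 27·γ = 2568;  235·α + 27·β + 4·γ = 272.
(Σh^2·h^2 = 21139, Σh^2·h = 2187, Σh^2 = 235, Σh·h = 235, Σh = 27, Σ1 = 4, Σh^2·P = 25064, Σh·P = 2568, ΣP = 272.)
Row-reducing yields α = 6572/4317, β = -4980/1439, γ = 8296/4317.

α = 1.52, β = -3.46, γ = 1.92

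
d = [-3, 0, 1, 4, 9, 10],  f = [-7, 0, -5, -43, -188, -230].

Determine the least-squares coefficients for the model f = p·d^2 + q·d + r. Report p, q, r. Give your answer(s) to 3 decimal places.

p = -1.980, q = -3.205, r = 0.710

Entries of XᵀX: Σd^2·d^2 = 16899, Σd^2·d = 1767, Σd^2 = 207, Σd·d = 207, Σd = 21, Σ1 = 6.
For Xᵀf: Σd^2·f = -38984, Σd·f = -4148, Σf = -473.
So XᵀX·[p, q, r]ᵀ = Xᵀf: [[16899, 1767, 207]; [1767, 207, 21]; [207, 21, 6]]·[p, q, r]ᵀ = [-38984, -4148, -473]ᵀ.
Inverting the 3×3 Gram matrix, [p, q, r]ᵀ = [-142471/71940, -15373/4796, 2321/3270]ᵀ.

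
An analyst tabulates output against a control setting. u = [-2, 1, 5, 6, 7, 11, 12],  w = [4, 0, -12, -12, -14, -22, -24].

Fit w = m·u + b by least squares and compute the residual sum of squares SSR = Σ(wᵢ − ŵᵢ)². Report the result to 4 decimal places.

Forming MᵀM = [[380, 40]; [40, 7]] and Mᵀw = [-768, -80]ᵀ gives MᵀM·[m, b]ᵀ = Mᵀw.
Determinant 380·7 − 40² = 1060.
m = ((-768)·7 − 40·(-80))/1060 = -544/265; b = (380·(-80) − 40·(-768))/1060 = 16/53.
Residuals: -108/265, 464/265, -108/53, 4/265, 18/265, 74/265, 88/265; SSR = 2008/265.

SSR = 7.5774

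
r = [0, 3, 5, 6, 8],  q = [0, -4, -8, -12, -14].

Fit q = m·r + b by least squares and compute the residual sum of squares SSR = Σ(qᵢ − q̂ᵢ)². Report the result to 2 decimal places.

SSR = 3.96

Forming MᵀM = [[134, 22]; [22, 5]] and Mᵀq = [-236, -38]ᵀ gives MᵀM·[m, b]ᵀ = Mᵀq.
Determinant 134·5 − 22² = 186.
m = ((-236)·5 − 22·(-38))/186 = -172/93; b = (134·(-38) − 22·(-236))/186 = 50/93.
Residuals: -50/93, 94/93, 22/31, -134/93, 8/31; SSR = 368/93.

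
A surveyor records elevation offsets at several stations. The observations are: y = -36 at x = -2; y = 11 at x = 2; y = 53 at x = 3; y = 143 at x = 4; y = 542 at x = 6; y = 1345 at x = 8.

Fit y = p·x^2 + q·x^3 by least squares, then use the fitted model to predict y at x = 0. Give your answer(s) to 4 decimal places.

Compute the Gram sums: Σx^2·x^2 = 5761, Σx^2·x^3 = 41811, Σx^3·x^3 = 313753.
And Σx^2·y = 108257, Σx^3·y = 816671.
AᵀA·[p, q]ᵀ = Aᵀy becomes [[5761, 41811]; [41811, 313753]]·[p, q]ᵀ = [108257, 816671]ᵀ.
Eliminating q: 313753·(row 1) − 41811·(row 2) gives 59371312·p = 313753·108257 − 41811·816671 = -179872660, so p = -4088015/1349348.
Then q = (816671 − 41811·(-4088015/1349348))/313753 = 6375293/2120404.
At x = 0: ŷ = (-4088015/1349348)·(0) + (6375293/2120404)·(0) = 0.

ŷ = 0.0000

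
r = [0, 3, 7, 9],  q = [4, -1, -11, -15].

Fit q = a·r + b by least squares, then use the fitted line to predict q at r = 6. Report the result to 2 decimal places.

Compute the Gram sums: Σr·r = 139, Σr = 19, Σ1 = 4.
Right-hand side: Σr·q = -215, Σq = -23.
AᵀA·[a, b]ᵀ = Aᵀq becomes [[139, 19]; [19, 4]]·[a, b]ᵀ = [-215, -23]ᵀ.
Determinant 139·4 − 19² = 195.
a = ((-215)·4 − 19·(-23))/195 = -141/65; b = (139·(-23) − 19·(-215))/195 = 296/65.
At r = 6: q̂ = (-141/65)·(6) + (296/65)·(1) = -110/13.

q̂ = -8.46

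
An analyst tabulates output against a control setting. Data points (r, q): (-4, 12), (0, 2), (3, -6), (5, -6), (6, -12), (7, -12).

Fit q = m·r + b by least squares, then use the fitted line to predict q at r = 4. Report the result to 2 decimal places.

q̂ = -6.21

The normal equations are: 135·m + 17·b = -252;  17·m + 6·b = -22.
Δ = 135·6 − 17² = 521.
m = ((-252)·6 − 17·(-22))/521 = -1138/521; b = (135·(-22) − 17·(-252))/521 = 1314/521.
At r = 4: q̂ = (-1138/521)·(4) + (1314/521)·(1) = -3238/521.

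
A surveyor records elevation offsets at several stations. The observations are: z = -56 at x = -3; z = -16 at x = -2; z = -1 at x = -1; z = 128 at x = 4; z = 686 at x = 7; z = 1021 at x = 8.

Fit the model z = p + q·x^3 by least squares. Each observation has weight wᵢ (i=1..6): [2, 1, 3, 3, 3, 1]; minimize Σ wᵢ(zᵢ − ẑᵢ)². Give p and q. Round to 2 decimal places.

p = -0.02, q = 2.00

Entries of MᵀWM: Σwᵢ·1 = 13, Σwᵢ·x^3 = 1668, Σwᵢ·x^3·x^3 = 628904.
For MᵀWz: Σwᵢ·z = 3332, Σwᵢ·x^3·z = 1256377.
MᵀWM·[p, q]ᵀ = MᵀWz becomes [[13, 1668]; [1668, 628904]]·[p, q]ᵀ = [3332, 1256377]ᵀ.
Eliminating q: 628904·(row 1) − 1668·(row 2) gives 5393528·p = 628904·3332 − 1668·1256377 = -128708, so p = -32177/1348382.
Then q = (1256377 − 1668·(-32177/1348382))/628904 = 10775125/5393528.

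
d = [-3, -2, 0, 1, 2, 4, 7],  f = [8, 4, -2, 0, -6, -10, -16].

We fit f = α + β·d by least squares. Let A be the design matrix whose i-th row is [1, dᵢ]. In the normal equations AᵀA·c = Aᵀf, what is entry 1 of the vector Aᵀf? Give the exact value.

-22

Entry 1 ↔ basis 1, so (Aᵀf)_{1} = Σᵢ fᵢ = (1)·(8) + (1)·(4) + (1)·(-2) + (1)·(0) + (1)·(-6) + (1)·(-10) + (1)·(-16) = -22.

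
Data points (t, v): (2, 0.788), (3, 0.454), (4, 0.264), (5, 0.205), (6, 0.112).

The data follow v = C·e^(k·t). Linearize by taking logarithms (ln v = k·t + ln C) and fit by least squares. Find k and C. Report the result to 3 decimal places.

k = -0.470, C = 1.920

With ln vᵢ as the transformed response and tᵢ as the regressor:
AᵀA = [[90.0000, 20.0000]; [20.0000, 5]], rhs = [-29.2320, -6.1337]ᵀ  (here Σt = 20.0000, Σ(t)² = 90.0000, Σln v = -6.1337, Σt·ln v = -29.2320).
Solving (det = 50.0000): k = -0.46971, ln C = 0.65209, so C = exp(0.65209) = 1.91955.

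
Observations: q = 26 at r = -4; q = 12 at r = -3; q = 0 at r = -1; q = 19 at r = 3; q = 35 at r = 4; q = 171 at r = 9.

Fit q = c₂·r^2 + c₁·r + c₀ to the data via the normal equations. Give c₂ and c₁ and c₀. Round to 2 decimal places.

With design matrix X, XᵀX = [[7236, 728, 132]; [728, 132, 8]; [132, 8, 6]] and Xᵀq = [15106, 1596, 263]ᵀ.
Row-reducing yields c₂ = 83138/41421, c₁ = 15634/13807, c₀ = -151903/82842.

c₂ = 2.01, c₁ = 1.13, c₀ = -1.83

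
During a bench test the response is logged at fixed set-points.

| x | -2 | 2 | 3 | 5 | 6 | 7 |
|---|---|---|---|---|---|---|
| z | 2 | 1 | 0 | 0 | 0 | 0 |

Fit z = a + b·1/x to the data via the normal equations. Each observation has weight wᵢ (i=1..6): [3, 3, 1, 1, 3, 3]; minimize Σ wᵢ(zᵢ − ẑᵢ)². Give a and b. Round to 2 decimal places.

a = 0.80, b = -1.48

Entries of AᵀWA: Σwᵢ·1 = 14, Σwᵢ·1/x = 307/210, Σwᵢ·1/x·1/x = 79189/44100.
Moment sums: Σwᵢ·z = 9, Σwᵢ·1/x·z = -3/2.
Normal equations: [[14, 307/210]; [307/210, 79189/44100]]·[a, b]ᵀ = [9, -3/2]ᵀ.
Eliminating b: (79189/44100)·(row 1) − (307/210)·(row 2) gives (1014397/44100)·a = (79189/44100)·9 − (307/210)·(-3/2) = 44967/2450, so a = 809406/1014397.
Then b = ((-3/2) − (307/210)·(809406/1014397))/(79189/44100) = -1506330/1014397.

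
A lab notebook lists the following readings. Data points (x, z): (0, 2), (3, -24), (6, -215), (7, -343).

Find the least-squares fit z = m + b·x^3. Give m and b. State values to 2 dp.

The normal equations are: 4·m + 586·b = -580;  586·m + 165034·b = -164737.
det = 4·165034 − 586² = 316740.
m = ((-580)·165034 − 586·(-164737))/316740 = 136027/52790; b = (4·(-164737) − 586·(-580))/316740 = -26589/26395.

m = 2.58, b = -1.01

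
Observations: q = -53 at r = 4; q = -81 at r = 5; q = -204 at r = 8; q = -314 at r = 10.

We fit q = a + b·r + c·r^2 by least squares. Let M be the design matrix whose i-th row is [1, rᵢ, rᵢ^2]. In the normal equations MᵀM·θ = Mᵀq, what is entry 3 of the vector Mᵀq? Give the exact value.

-47329

Entry 3 ↔ basis r^2, so (Mᵀq)_{3} = Σᵢ (r^2)·qᵢ = (16)·(-53) + (25)·(-81) + (64)·(-204) + (100)·(-314) = -47329.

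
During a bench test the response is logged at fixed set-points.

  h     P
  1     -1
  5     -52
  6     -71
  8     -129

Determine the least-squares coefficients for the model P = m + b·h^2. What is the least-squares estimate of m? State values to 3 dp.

The normal equations are: 4·m + 126·b = -253;  126·m + 6018·b = -12113.
(Σ1 = 4, Σh^2 = 126, Σh^2·h^2 = 6018, ΣP = -253, Σh^2·P = -12113.)
Eliminating b: 6018·(row 1) − 126·(row 2) gives 8196·m = 6018·(-253) − 126·(-12113) = 3684, so m = 307/683.
Then b = ((-12113) − 126·(307/683))/6018 = -8287/4098.

m = 0.449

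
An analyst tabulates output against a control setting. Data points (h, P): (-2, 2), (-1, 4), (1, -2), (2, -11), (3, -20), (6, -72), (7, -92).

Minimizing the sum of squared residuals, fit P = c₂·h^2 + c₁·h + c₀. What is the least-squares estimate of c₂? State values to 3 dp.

c₂ = -1.492

Forming MᵀM = [[3812, 586, 104]; [586, 104, 16]; [104, 16, 7]] and MᵀP = [-7314, -1168, -191]ᵀ gives MᵀM·[c₂, c₁, c₀]ᵀ = MᵀP.
Inverting the 3×3 Gram matrix, [c₂, c₁, c₀]ᵀ = [-82396/55209, -173281/55209, 37941/18403]ᵀ.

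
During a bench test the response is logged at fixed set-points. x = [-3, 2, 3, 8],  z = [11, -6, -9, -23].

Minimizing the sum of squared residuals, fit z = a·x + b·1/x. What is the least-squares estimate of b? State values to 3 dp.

Compute the Gram sums: Σx·x = 86, Σx·1/x = 4, Σ1/x·1/x = 281/576.
Right-hand side: Σx·z = -256, Σ1/x·z = -301/24.
AᵀA·[a, b]ᵀ = Aᵀz becomes [[86, 4]; [4, 281/576]]·[a, b]ᵀ = [-256, -301/24]ᵀ.
Determinant 86·(281/576) − 4² = 7475/288.
a = ((-256)·(281/576) − 4·(-301/24))/(7475/288) = -4304/1495; b = (86·(-301/24) − 4·(-256))/(7475/288) = -3144/1495.

b = -2.103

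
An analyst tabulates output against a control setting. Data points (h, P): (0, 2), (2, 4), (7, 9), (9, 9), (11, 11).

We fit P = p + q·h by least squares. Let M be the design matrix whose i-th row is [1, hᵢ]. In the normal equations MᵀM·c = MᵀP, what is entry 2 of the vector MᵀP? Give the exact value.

273

Entry 2 ↔ basis h, so (MᵀP)_{2} = Σᵢ (h)·Pᵢ = (0)·(2) + (2)·(4) + (7)·(9) + (9)·(9) + (11)·(11) = 273.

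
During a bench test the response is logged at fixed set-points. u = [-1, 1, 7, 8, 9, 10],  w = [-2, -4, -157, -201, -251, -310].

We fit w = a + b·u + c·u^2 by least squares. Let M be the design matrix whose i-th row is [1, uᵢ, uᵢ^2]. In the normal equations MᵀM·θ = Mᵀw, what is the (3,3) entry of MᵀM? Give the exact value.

Row 3 ↔ basis u^2, column 3 ↔ basis u^2, so (MᵀM)_{3,3} = Σᵢ (u^2)·(u^2) = (1)·(1) + (1)·(1) + (49)·(49) + (64)·(64) + (81)·(81) + (100)·(100) = 23060.

23060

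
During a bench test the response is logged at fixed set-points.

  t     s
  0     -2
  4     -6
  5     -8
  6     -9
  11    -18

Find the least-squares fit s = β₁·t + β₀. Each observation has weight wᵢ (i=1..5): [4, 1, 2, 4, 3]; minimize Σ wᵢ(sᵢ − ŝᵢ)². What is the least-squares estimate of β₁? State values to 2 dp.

Entries of MᵀWM: Σwᵢ·t·t = 573, Σwᵢ·t = 71, Σwᵢ·1 = 14.
For MᵀWs: Σwᵢ·t·s = -914, Σwᵢ·s = -120.
Δ = 573·14 − 71² = 2981.
β₁ = ((-914)·14 − 71·(-120))/2981 = -4276/2981; β₀ = (573·(-120) − 71·(-914))/2981 = -3866/2981.

β₁ = -1.43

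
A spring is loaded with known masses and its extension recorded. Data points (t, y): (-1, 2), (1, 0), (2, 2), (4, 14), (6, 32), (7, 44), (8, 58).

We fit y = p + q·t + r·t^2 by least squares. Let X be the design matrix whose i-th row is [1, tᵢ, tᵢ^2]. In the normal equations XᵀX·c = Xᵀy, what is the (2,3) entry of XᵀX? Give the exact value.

1143

Row 2 ↔ basis t, column 3 ↔ basis t^2, so (XᵀX)_{2,3} = Σᵢ (t)·(t^2) = (-1)·(1) + (1)·(1) + (2)·(4) + (4)·(16) + (6)·(36) + (7)·(49) + (8)·(64) = 1143.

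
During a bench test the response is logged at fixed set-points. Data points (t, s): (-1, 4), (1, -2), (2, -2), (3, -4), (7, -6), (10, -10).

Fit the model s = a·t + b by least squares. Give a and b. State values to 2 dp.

a = -1.09, b = 0.66

Entries of XᵀX: Σt·t = 164, Σt = 22, Σ1 = 6.
For Xᵀs: Σt·s = -164, Σs = -20.
So XᵀX·[a, b]ᵀ = Xᵀs: [[164, 22]; [22, 6]]·[a, b]ᵀ = [-164, -20]ᵀ.
Determinant 164·6 − 22² = 500.
a = ((-164)·6 − 22·(-20))/500 = -136/125; b = (164·(-20) − 22·(-164))/500 = 82/125.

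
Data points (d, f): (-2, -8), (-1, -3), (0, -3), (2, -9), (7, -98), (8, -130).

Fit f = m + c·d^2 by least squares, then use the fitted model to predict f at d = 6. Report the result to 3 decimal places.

AᵀA·[m, c]ᵀ = Aᵀf reads: 6·m + 122·c = -251;  122·m + 6530·c = -13193.
Eliminating c: 6530·(row 1) − 122·(row 2) gives 24296·m = 6530·(-251) − 122·(-13193) = -29484, so m = -7371/6074.
Then c = ((-13193) − 122·(-7371/6074))/6530 = -6067/3037.
At d = 6: f̂ = (-7371/6074)·(1) + (-6067/3037)·(36) = -444195/6074.

f̂ = -73.131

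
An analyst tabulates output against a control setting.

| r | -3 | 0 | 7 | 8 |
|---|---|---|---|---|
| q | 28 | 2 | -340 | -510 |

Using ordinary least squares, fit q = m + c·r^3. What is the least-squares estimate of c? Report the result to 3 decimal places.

From the data, Σ1 = 4, Σr^3 = 828, Σr^3·r^3 = 380522.
And Σq = -820, Σr^3·q = -378496.
Normal equations: [[4, 828]; [828, 380522]]·[m, c]ᵀ = [-820, -378496]ᵀ.
det = 4·380522 − 828² = 836504.
m = ((-820)·380522 − 828·(-378496))/836504 = 170831/104563; c = (4·(-378496) − 828·(-820))/836504 = -104378/104563.

c = -0.998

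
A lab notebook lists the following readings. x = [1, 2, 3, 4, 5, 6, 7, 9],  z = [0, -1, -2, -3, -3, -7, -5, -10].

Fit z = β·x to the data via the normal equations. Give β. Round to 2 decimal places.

β = -0.91

Normal-equation sums: Σx·x = 221.
For Aᵀz: Σx·z = -202.
Normal equations: [[221]]·[β]ᵀ = [-202]ᵀ.
β = (-202)/221 = -0.914027.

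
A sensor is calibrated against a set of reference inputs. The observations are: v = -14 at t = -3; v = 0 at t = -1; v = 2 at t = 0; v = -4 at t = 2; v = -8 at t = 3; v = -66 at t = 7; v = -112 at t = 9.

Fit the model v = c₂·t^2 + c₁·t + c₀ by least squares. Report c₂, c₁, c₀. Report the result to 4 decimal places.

c₂ = -1.4927, c₁ = 0.7746, c₀ = 1.8873

The normal system MᵀM·[c₂, c₁, c₀]ᵀ = Mᵀv is [[9141, 1079, 153]; [1079, 153, 17]; [153, 17, 7]]·[c₂, c₁, c₀]ᵀ = [-12520, -1460, -202]ᵀ.
Solving the 3×3 system (Gaussian elimination) gives c₂ = -384347/257489, c₁ = 199445/257489, c₀ = 485964/257489.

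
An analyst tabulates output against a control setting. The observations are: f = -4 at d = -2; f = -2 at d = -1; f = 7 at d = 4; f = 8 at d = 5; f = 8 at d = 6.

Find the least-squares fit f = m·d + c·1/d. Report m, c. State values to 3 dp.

Sums needed: Σd·d = 82, Σd·1/d = 5, Σ1/d·1/d = 4969/3600.
For Xᵀf: Σd·f = 126, Σ1/d·f = 521/60.
Δ = 82·(4969/3600) − 5² = 158729/1800.
m = (126·(4969/3600) − 5·(521/60))/(158729/1800) = 234897/158729; c = (82·(521/60) − 5·126)/(158729/1800) = 147660/158729.

m = 1.480, c = 0.930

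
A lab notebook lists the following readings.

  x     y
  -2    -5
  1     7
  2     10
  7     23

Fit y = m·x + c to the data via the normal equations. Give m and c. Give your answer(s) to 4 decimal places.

m = 3.0476, c = 2.6548

The normal equations are: 58·m + 8·c = 198;  8·m + 4·c = 35.
(Σx·x = 58, Σx = 8, Σ1 = 4, Σx·y = 198, Σy = 35.)
Δ = 58·4 − 8² = 168.
m = (198·4 − 8·35)/168 = 64/21; c = (58·35 − 8·198)/168 = 223/84.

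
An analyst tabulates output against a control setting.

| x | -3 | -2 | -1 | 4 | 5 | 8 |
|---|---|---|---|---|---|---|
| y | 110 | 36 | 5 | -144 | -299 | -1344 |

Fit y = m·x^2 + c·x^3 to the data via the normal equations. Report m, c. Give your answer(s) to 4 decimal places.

Sums needed: Σx^2·x^2 = 5075, Σx^2·x^3 = 36641, Σx^3·x^3 = 282659.
And Σx^2·y = -94656, Σx^3·y = -737982.
MᵀM·[m, c]ᵀ = Mᵀy becomes [[5075, 36641]; [36641, 282659]]·[m, c]ᵀ = [-94656, -737982]ᵀ.
det = 5075·282659 − 36641² = 91931544.
m = ((-94656)·282659 − 36641·(-737982))/91931544 = 47504693/15321924; c = (5075·(-737982) − 36641·(-94656))/91931544 = -46161359/15321924.

m = 3.1004, c = -3.0128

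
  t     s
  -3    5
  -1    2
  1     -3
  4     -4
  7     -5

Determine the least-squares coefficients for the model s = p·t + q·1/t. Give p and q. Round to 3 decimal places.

Sums needed: Σt·t = 76, Σt·1/t = 5, Σ1/t·1/t = 15481/7056.
For Aᵀs: Σt·s = -71, Σ1/t·s = -176/21.
Normal equations: [[76, 5]; [5, 15481/7056]]·[p, q]ᵀ = [-71, -176/21]ᵀ.
Determinant 76·(15481/7056) − 5² = 250039/1764.
p = ((-71)·(15481/7056) − 5·(-176/21))/(250039/1764) = -803471/1000156; q = (76·(-176/21) − 5·(-71))/(250039/1764) = -497364/250039.

p = -0.803, q = -1.989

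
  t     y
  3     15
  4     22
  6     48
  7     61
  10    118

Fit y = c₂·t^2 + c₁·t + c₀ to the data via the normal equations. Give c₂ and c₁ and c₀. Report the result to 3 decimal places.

c₂ = 1.000, c₁ = 1.800, c₀ = 0.000

From the data, Σt^2·t^2 = 14034, Σt^2·t = 1650, Σt^2 = 210, Σt·t = 210, Σt = 30, Σ1 = 5.
Right-hand side: Σt^2·y = 17004, Σt·y = 2028, Σy = 264.
Row-reducing yields c₂ = 1, c₁ = 9/5, c₀ = 0.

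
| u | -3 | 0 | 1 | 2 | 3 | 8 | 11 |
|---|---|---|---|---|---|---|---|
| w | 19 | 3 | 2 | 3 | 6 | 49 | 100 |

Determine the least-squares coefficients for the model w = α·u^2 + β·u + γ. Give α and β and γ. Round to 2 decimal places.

α = 1.00, β = -2.23, γ = 3.29

From the data, Σu^2·u^2 = 18916, Σu^2·u = 1852, Σu^2 = 208, Σu·u = 208, Σu = 22, Σ1 = 7.
And Σu^2·w = 15475, Σu·w = 1461, Σw = 182.
MᵀM·[α, β, γ]ᵀ = Mᵀw becomes [[18916, 1852, 208]; [1852, 208, 22]; [208, 22, 7]]·[α, β, γ]ᵀ = [15475, 1461, 182]ᵀ.
Solving the 3×3 system (Gaussian elimination) gives α = 4042/4041, β = -108113/48492, γ = 79657/24246.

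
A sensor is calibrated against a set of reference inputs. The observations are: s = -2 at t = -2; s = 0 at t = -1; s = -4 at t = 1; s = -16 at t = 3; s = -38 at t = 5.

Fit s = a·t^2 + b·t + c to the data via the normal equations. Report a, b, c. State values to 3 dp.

Entries of XᵀX: Σt^2·t^2 = 724, Σt^2·t = 144, Σt^2 = 40, Σt·t = 40, Σt = 6, Σ1 = 5.
Right-hand side: Σt^2·s = -1106, Σt·s = -238, Σs = -60.
Row-reducing yields a = -221/194, b = -335/194, c = -79/97.

a = -1.139, b = -1.727, c = -0.814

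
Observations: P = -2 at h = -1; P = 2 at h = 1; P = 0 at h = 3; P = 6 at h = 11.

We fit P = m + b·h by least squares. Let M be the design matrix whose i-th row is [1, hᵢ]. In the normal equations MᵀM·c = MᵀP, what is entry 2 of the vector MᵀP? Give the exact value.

Entry 2 ↔ basis h, so (MᵀP)_{2} = Σᵢ (h)·Pᵢ = (-1)·(-2) + (1)·(2) + (3)·(0) + (11)·(6) = 70.

70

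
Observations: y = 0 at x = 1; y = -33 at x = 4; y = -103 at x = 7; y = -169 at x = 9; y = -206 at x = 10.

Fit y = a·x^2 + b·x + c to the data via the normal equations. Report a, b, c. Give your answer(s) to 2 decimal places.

Compute the Gram sums: Σx^2·x^2 = 19219, Σx^2·x = 2137, Σx^2 = 247, Σx·x = 247, Σx = 31, Σ1 = 5.
Right-hand side: Σx^2·y = -39864, Σx·y = -4434, Σy = -511.
So AᵀA·[a, b, c]ᵀ = Aᵀy: [[19219, 2137, 247]; [2137, 247, 31]; [247, 31, 5]]·[a, b, c]ᵀ = [-39864, -4434, -511]ᵀ.
Inverting the 3×3 Gram matrix, [a, b, c]ᵀ = [-28867/14826, -23447/14826, 9364/2471]ᵀ.

a = -1.95, b = -1.58, c = 3.79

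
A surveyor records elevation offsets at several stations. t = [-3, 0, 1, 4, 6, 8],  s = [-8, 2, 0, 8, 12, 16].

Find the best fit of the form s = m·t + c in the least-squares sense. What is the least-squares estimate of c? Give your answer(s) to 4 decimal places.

c = -0.6320

XᵀX·[m, c]ᵀ = Xᵀs reads: 126·m + 16·c = 256;  16·m + 6·c = 30.
(Σt·t = 126, Σt = 16, Σ1 = 6, Σt·s = 256, Σs = 30.)
Determinant 126·6 − 16² = 500.
m = (256·6 − 16·30)/500 = 264/125; c = (126·30 − 16·256)/500 = -79/125.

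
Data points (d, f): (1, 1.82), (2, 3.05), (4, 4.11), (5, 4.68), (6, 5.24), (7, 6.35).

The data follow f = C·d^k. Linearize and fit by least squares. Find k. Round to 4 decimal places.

k = 0.5940

Taking logs, ln f = k·ln d + ln C, so regress ln f on ln d.
XᵀX = [[11.9895, 7.4265]; [7.4265, 6]], rhs = [11.7809, 8.1755]ᵀ  (here Σln d = 7.4265, Σ(ln d)² = 11.9895, Σln f = 8.1755, Σln d·ln f = 11.7809).
Δ = 11.9895·6 − (7.4265)² = 16.7835; k = (11.7809·6 − 7.4265·8.1755)/16.7835 = 0.59402, ln C = (11.9895·8.1755 − 7.4265·11.7809)/16.7835 = 0.62733.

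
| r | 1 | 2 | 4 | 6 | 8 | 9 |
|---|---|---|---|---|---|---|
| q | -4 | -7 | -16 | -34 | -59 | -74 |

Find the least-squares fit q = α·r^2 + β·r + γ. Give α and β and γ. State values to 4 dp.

α = -0.9349, β = 0.6183, γ = -3.9497

Compute the Gram sums: Σr^2·r^2 = 12226, Σr^2·r = 1530, Σr^2 = 202, Σr·r = 202, Σr = 30, Σ1 = 6.
For Aᵀq: Σr^2·q = -11282, Σr·q = -1424, Σq = -194.
AᵀA·[α, β, γ]ᵀ = Aᵀq becomes [[12226, 1530, 202]; [1530, 202, 30]; [202, 30, 6]]·[α, β, γ]ᵀ = [-11282, -1424, -194]ᵀ.
Row-reducing yields α = -158/169, β = 209/338, γ = -1335/338.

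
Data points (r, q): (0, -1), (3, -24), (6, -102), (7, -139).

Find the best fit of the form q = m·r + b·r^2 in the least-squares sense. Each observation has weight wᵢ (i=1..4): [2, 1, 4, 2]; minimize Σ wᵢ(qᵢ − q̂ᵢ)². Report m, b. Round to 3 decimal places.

m = 0.659, b = -2.937

The normal equations are: 251·m + 1577·b = -4466;  1577·m + 10067·b = -28526.
det = 251·10067 − 1577² = 39888.
m = ((-4466)·10067 − 1577·(-28526))/39888 = 365/554; b = (251·(-28526) − 1577·(-4466))/39888 = -1627/554.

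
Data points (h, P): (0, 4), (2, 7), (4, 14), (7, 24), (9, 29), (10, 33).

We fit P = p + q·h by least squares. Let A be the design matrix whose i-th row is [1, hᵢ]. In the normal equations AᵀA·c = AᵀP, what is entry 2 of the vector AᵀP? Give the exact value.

Entry 2 ↔ basis h, so (AᵀP)_{2} = Σᵢ (h)·Pᵢ = (0)·(4) + (2)·(7) + (4)·(14) + (7)·(24) + (9)·(29) + (10)·(33) = 829.

829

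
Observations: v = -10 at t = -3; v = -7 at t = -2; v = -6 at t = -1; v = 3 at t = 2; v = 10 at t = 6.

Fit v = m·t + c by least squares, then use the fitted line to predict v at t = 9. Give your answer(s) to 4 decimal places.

With design matrix X, XᵀX = [[54, 2]; [2, 5]] and Xᵀv = [116, -10]ᵀ.
Δ = 54·5 − 2² = 266.
m = (116·5 − 2·(-10))/266 = 300/133; c = (54·(-10) − 2·116)/266 = -386/133.
At t = 9: v̂ = (300/133)·(9) + (-386/133)·(1) = 2314/133.

v̂ = 17.3985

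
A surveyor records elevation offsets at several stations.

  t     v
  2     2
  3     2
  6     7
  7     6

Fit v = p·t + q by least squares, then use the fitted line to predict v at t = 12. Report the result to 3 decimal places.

v̂ = 11.971

The normal system XᵀX·[p, q]ᵀ = Xᵀv is [[98, 18]; [18, 4]]·[p, q]ᵀ = [94, 17]ᵀ.
Eliminating q: 4·(row 1) − 18·(row 2) gives 68·p = 4·94 − 18·17 = 70, so p = 35/34.
Then q = (17 − 18·(35/34))/4 = -13/34.
At t = 12: v̂ = (35/34)·(12) + (-13/34)·(1) = 407/34.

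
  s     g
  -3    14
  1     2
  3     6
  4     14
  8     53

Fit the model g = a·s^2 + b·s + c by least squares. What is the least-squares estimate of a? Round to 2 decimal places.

Compute the Gram sums: Σs^2·s^2 = 4515, Σs^2·s = 577, Σs^2 = 99, Σs·s = 99, Σs = 13, Σ1 = 5.
Right-hand side: Σs^2·g = 3798, Σs·g = 458, Σg = 89.
Normal equations: [[4515, 577, 99]; [577, 99, 13]; [99, 13, 5]]·[a, b, c]ᵀ = [3798, 458, 89]ᵀ.
Solving the 3×3 system (Gaussian elimination) gives a = 75391/80536, b = -89655/80536, c = 86951/40268.

a = 0.94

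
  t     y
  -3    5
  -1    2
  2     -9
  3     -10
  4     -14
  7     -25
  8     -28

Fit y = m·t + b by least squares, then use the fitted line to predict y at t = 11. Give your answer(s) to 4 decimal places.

Setting ∂/∂m … = 0 gives: 152·m + 20·b = -520;  20·m + 7·b = -79.
Eliminating b: 7·(row 1) − 20·(row 2) gives 664·m = 7·(-520) − 20·(-79) = -2060, so m = -515/166.
Then b = ((-79) − 20·(-515/166))/7 = -201/83.
At t = 11: ŷ = (-515/166)·(11) + (-201/83)·(1) = -6067/166.

ŷ = -36.5482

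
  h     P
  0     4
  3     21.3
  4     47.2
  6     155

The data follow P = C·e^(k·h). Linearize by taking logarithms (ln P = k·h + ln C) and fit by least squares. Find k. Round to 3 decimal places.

Linearized form: ln P = k·h + ln C. From the 4 transformed points,
Σh = 13.0000, Σ(h)² = 61.0000, Σln P = 13.3428, Σh·ln P = 54.8542.
Equations: 61.0000·k + 13.0000·ln C = 54.8542;  13.0000·k + 4·ln C = 13.3428.
Solving (det = 75.0000): k = 0.61280, ln C = 1.34409.

k = 0.613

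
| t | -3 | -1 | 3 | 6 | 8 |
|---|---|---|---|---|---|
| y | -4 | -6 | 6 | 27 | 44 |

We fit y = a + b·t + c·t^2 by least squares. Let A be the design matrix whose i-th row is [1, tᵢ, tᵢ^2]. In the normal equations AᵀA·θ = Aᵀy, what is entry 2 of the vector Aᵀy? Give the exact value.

Entry 2 ↔ basis t, so (Aᵀy)_{2} = Σᵢ (t)·yᵢ = (-3)·(-4) + (-1)·(-6) + (3)·(6) + (6)·(27) + (8)·(44) = 550.

550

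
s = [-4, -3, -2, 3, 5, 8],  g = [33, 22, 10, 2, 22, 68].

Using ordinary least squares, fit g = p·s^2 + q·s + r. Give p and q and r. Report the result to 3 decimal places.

p = 1.448, q = -2.901, r = -1.100

Setting ∂/∂p … = 0 gives: 5155·p + 565·q + 127·r = 5686;  565·p + 127·q + 7·r = 442;  127·p + 7·q + 6·r = 157.
Solving the 3×3 system (Gaussian elimination) gives p = 24699/17056, q = -1207/416, r = -9381/8528.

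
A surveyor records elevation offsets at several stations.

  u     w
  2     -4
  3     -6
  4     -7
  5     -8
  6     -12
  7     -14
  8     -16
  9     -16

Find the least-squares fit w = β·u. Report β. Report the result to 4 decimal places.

Sums needed: Σu·u = 284.
And Σu·w = -536.
So MᵀM·[β]ᵀ = Mᵀw: [[284]]·[β]ᵀ = [-536]ᵀ.
β = (-536)/284 = -1.88732.

β = -1.8873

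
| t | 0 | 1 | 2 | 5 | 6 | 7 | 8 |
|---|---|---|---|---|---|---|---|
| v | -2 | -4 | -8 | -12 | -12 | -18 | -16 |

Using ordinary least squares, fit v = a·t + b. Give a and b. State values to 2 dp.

The normal equations are: 179·a + 29·b = -406;  29·a + 7·b = -72.
(Σt·t = 179, Σt = 29, Σ1 = 7, Σt·v = -406, Σv = -72.)
Eliminating b: 7·(row 1) − 29·(row 2) gives 412·a = 7·(-406) − 29·(-72) = -754, so a = -377/206.
Then b = ((-72) − 29·(-377/206))/7 = -557/206.

a = -1.83, b = -2.70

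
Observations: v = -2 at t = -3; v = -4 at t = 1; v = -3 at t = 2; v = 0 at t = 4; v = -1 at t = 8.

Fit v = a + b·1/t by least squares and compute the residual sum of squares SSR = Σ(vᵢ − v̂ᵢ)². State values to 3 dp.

With design matrix A, AᵀA = [[5, 37/24]; [37/24, 829/576]] and Aᵀv = [-10, -119/24]ᵀ.
Eliminating b: (829/576)·(row 1) − (37/24)·(row 2) gives (347/72)·a = (829/576)·(-10) − (37/24)·(-119/24) = -3887/576, so a = -3887/2776.
Then b = ((-119/24) − (37/24)·(-3887/2776))/(829/576) = -675/347.
Residuals: -3465/2776, -1817/2776, -1741/2776, 5237/2776, 893/1388; SSR = 17635/2776.

SSR = 6.353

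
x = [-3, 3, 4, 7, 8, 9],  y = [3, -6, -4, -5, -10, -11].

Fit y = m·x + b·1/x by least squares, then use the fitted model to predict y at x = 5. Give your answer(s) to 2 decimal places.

Forming MᵀM = [[228, 6]; [6, 84613/254016]] and Mᵀy = [-257, -1811/252]ᵀ gives MᵀM·[m, b]ᵀ = Mᵀy.
Eliminating b: (84613/254016)·(row 1) − 6·(row 2) gives (845599/21168)·m = (84613/254016)·(-257) − 6·(-1811/252) = -10792613/254016, so m = -10792613/10147188.
Then b = ((-1811/252) − 6·(-10792613/10147188))/(84613/254016) = -2043216/845599.
At x = 5: ŷ = (-10792613/10147188)·(5) + (-2043216/845599)·(1/5) = -294333917/50735940.

ŷ = -5.80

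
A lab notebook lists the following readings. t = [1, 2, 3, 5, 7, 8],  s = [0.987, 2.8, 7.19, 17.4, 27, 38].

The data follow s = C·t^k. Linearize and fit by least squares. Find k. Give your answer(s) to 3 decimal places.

k = 1.764

Let Y = ln s. Fitting Y = k·ln t + ln C by least squares:
Σln t = 7.4265, Σ(ln t)² = 12.3883, Σln s = 12.7791, Σln t·ln s = 21.4558.
Equations: 12.3883·k + 7.4265·ln C = 21.4558;  7.4265·k + 6·ln C = 12.7791.
Solving (det = 19.1764): k = 1.76414, ln C = -0.05373.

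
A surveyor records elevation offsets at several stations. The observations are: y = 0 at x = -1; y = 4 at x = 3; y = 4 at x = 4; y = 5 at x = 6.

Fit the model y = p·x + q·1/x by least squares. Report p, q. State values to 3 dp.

AᵀA·[p, q]ᵀ = Aᵀy reads: 62·p + 4·q = 58;  4·p + (173/144)·q = 19/6.
(Σx·x = 62, Σx·1/x = 4, Σ1/x·1/x = 173/144, Σx·y = 58, Σ1/x·y = 19/6.)
Δ = 62·(173/144) − 4² = 4211/72.
p = (58·(173/144) − 4·(19/6))/(4211/72) = 4105/4211; q = (62·(19/6) − 4·58)/(4211/72) = -2568/4211.

p = 0.975, q = -0.610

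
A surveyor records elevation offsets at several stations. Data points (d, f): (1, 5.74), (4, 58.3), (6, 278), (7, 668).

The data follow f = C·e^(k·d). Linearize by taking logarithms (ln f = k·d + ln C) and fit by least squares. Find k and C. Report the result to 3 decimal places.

Taking logs, ln f = k·d + ln C, so regress ln f on d.
Over the data: Σd = 18.0000, Σ(d)² = 102.0000, Σln f = 17.9450, Σd·ln f = 97.3056.
Normal system: [[102.0000, 18.0000]; [18.0000, 4]]·[k, ln C]ᵀ = [97.3056, 17.9450]ᵀ.
Slope k = (n·Σd·ln f − Σd·Σln f)/(n·Σ(d)² − (Σd)²) = (4·97.3056 − 18.0000·17.9450)/84.0000 = 0.78825; ln C = (Σln f − k·Σd)/n = 0.93912, so C = exp(0.93912) = 2.55773.

k = 0.788, C = 2.558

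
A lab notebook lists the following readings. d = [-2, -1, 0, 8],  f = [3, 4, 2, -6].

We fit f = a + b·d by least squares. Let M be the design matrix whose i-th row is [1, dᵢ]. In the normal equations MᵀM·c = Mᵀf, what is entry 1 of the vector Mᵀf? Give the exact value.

Entry 1 ↔ basis 1, so (Mᵀf)_{1} = Σᵢ fᵢ = (1)·(3) + (1)·(4) + (1)·(2) + (1)·(-6) = 3.

3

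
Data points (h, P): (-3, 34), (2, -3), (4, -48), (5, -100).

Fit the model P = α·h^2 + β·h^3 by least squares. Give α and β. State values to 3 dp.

α = 0.883, β = -0.975

Forming MᵀM = [[978, 3938]; [3938, 20514]] and MᵀP = [-2974, -16514]ᵀ gives MᵀM·[α, β]ᵀ = MᵀP.
Determinant 978·20514 − 3938² = 4554848.
α = ((-2974)·20514 − 3938·(-16514))/4554848 = 502937/569356; β = (978·(-16514) − 3938·(-2974))/4554848 = -554885/569356.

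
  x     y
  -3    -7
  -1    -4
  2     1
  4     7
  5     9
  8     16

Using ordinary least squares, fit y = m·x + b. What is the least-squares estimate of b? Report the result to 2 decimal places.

Forming AᵀA = [[119, 15]; [15, 6]] and Aᵀy = [228, 22]ᵀ gives AᵀA·[m, b]ᵀ = Aᵀy.
Determinant 119·6 − 15² = 489.
m = (228·6 − 15·22)/489 = 346/163; b = (119·22 − 15·228)/489 = -802/489.

b = -1.64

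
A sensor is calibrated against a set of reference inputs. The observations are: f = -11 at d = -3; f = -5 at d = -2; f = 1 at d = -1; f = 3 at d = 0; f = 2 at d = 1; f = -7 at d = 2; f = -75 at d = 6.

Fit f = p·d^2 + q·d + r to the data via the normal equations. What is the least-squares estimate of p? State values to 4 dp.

Entries of MᵀM: Σd^2·d^2 = 1411, Σd^2·d = 189, Σd^2 = 55, Σd·d = 55, Σd = 3, Σ1 = 7.
Right-hand side: Σd^2·f = -2844, Σd·f = -420, Σf = -92.
Normal equations: [[1411, 189, 55]; [189, 55, 3]; [55, 3, 7]]·[p, q, r]ᵀ = [-2844, -420, -92]ᵀ.
Row-reducing yields p = -89212/44121, q = -12616/14707, r = 137296/44121.

p = -2.0220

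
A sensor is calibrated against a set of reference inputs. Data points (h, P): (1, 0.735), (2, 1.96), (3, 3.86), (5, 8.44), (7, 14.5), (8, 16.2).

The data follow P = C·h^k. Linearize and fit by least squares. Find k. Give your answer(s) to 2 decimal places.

k = 1.52

With ln Pᵢ as the transformed response and ln hᵢ as the regressor:
AᵀA = [[12.3883, 7.4265]; [7.4265, 6]], rhs = [16.3781, 9.3079]ᵀ  (here Σln h = 7.4265, Σ(ln h)² = 12.3883, Σln P = 9.3079, Σln h·ln P = 16.3781).
Δ = 12.3883·6 − (7.4265)² = 19.1764; k = (16.3781·6 − 7.4265·9.3079)/19.1764 = 1.51976, ln C = (12.3883·9.3079 − 7.4265·16.3781)/19.1764 = -0.32978.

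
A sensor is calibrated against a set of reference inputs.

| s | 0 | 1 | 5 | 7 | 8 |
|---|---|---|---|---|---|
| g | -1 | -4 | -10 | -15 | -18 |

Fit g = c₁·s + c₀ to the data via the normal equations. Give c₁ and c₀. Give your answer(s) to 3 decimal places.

Compute the Gram sums: Σs·s = 139, Σs = 21, Σ1 = 5.
For Aᵀg: Σs·g = -303, Σg = -48.
Δ = 139·5 − 21² = 254.
c₁ = ((-303)·5 − 21·(-48))/254 = -507/254; c₀ = (139·(-48) − 21·(-303))/254 = -309/254.

c₁ = -1.996, c₀ = -1.217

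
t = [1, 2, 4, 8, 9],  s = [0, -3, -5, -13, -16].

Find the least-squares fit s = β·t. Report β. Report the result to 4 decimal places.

β = -1.6506

With design matrix X, XᵀX = [[166]] and Xᵀs = [-274]ᵀ.
β = (-274)/166 = -1.6506.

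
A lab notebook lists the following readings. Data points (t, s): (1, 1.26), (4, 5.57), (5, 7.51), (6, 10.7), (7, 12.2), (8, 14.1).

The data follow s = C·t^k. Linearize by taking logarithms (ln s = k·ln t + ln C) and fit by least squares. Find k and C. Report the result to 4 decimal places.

With ln sᵢ as the transformed response and ln tᵢ as the regressor:
XᵀX = [[15.8331, 8.8128]; [8.8128, 6]], rhs = [20.2429, 11.4826]ᵀ  (here Σln t = 8.8128, Σ(ln t)² = 15.8331, Σln s = 11.4826, Σln t·ln s = 20.2429).
Δ = 15.8331·6 − (8.8128)² = 17.3327; k = (20.2429·6 − 8.8128·11.4826)/17.3327 = 1.16905, ln C = (15.8331·11.4826 − 8.8128·20.2429)/17.3327 = 0.19665, so C = exp(0.19665) = 1.21732.

k = 1.1691, C = 1.2173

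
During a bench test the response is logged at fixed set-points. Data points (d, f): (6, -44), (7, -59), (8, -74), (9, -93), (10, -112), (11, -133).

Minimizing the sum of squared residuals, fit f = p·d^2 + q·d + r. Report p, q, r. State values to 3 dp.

Sums needed: Σd^2·d^2 = 38995, Σd^2·d = 4131, Σd^2 = 451, Σd·d = 451, Σd = 51, Σ1 = 6.
Moment sums: Σd^2·f = -44037, Σd·f = -4689, Σf = -515.
Row-reducing yields p = -23/28, q = -537/140, r = 298/35.

p = -0.821, q = -3.836, r = 8.514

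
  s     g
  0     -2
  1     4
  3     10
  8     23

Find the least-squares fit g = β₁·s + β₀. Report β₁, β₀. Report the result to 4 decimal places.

β₁ = 2.9737, β₀ = -0.1711

Entries of AᵀA: Σs·s = 74, Σs = 12, Σ1 = 4.
For Aᵀg: Σs·g = 218, Σg = 35.
Determinant 74·4 − 12² = 152.
β₁ = (218·4 − 12·35)/152 = 113/38; β₀ = (74·35 − 12·218)/152 = -13/76.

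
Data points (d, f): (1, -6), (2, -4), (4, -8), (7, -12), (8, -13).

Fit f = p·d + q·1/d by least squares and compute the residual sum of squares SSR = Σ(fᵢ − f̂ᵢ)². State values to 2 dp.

SSR = 2.10

XᵀX·[p, q]ᵀ = Xᵀf reads: 134·p + 5·q = -234;  5·p + (4229/3136)·q = -747/56.
Eliminating q: (4229/3136)·(row 1) − 5·(row 2) gives (244143/1568)·p = (4229/3136)·(-234) − 5·(-747/56) = -390213/1568, so p = -43357/27127.
Then q = ((-747/56) − 5·(-43357/27127))/(4229/3136) = -107576/27127.
Residuals: -11829/27127, 31994/27127, -16694/27127, -6657/27127, 7652/27127; SSR = 56958/27127.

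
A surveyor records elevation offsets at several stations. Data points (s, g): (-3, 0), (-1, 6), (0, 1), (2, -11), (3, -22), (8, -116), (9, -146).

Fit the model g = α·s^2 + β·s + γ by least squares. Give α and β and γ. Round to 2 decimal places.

Entries of AᵀA: Σs^2·s^2 = 10836, Σs^2·s = 1248, Σs^2 = 168, Σs·s = 168, Σs = 18, Σ1 = 7.
Right-hand side: Σs^2·g = -19486, Σs·g = -2336, Σg = -288.
So AᵀA·[α, β, γ]ᵀ = Aᵀg: [[10836, 1248, 168]; [1248, 168, 18]; [168, 18, 7]]·[α, β, γ]ᵀ = [-19486, -2336, -288]ᵀ.
Inverting the 3×3 Gram matrix, [α, β, γ]ᵀ = [-66665/47334, -12394/3381, 16448/7889]ᵀ.

α = -1.41, β = -3.67, γ = 2.08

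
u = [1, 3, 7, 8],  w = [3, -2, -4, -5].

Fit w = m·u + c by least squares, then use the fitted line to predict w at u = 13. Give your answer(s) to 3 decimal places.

From the data, Σu·u = 123, Σu = 19, Σ1 = 4.
And Σu·w = -71, Σw = -8.
Normal equations: [[123, 19]; [19, 4]]·[m, c]ᵀ = [-71, -8]ᵀ.
Eliminating c: 4·(row 1) − 19·(row 2) gives 131·m = 4·(-71) − 19·(-8) = -132, so m = -132/131.
Then c = ((-8) − 19·(-132/131))/4 = 365/131.
At u = 13: ŵ = (-132/131)·(13) + (365/131)·(1) = -1351/131.

ŵ = -10.313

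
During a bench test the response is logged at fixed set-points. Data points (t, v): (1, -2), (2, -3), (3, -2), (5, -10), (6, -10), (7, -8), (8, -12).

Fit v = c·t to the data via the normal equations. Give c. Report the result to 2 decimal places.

c = -1.47

Entries of MᵀM: Σt·t = 188.
For Mᵀv: Σt·v = -276.
Normal equations: [[188]]·[c]ᵀ = [-276]ᵀ.
Hence c = -276 / 188 ≈ -1.46809.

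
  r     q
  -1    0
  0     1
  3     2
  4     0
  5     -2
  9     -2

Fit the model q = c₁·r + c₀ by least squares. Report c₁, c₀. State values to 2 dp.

c₁ = -0.29, c₀ = 0.79

Sums needed: Σr·r = 132, Σr = 20, Σ1 = 6.
Moment sums: Σr·q = -22, Σq = -1.
Normal equations: [[132, 20]; [20, 6]]·[c₁, c₀]ᵀ = [-22, -1]ᵀ.
Δ = 132·6 − 20² = 392.
c₁ = ((-22)·6 − 20·(-1))/392 = -2/7; c₀ = (132·(-1) − 20·(-22))/392 = 11/14.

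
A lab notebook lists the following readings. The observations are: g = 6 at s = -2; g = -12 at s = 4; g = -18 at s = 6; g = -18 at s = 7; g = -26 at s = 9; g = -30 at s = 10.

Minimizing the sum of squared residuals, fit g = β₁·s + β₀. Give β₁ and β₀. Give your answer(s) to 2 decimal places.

Compute the Gram sums: Σs·s = 286, Σs = 34, Σ1 = 6.
Moment sums: Σs·g = -828, Σg = -98.
det = 286·6 − 34² = 560.
β₁ = ((-828)·6 − 34·(-98))/560 = -409/140; β₀ = (286·(-98) − 34·(-828))/560 = 31/140.

β₁ = -2.92, β₀ = 0.22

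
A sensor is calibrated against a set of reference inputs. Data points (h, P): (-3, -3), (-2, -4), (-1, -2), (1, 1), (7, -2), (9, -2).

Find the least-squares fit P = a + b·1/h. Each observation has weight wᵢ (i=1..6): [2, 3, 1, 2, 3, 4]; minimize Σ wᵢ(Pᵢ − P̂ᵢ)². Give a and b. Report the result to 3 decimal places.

a = -2.087, b = 2.361

The normal system MᵀWM·[a, b]ᵀ = MᵀWP is [[15, -37/126]; [-37/126, 64819/15876]]·[a, b]ᵀ = [-32, 646/63]ᵀ.
det = 15·(64819/15876) − (-37/126)² = 242729/3969.
a = ((-32)·(64819/15876) − (-37/126)·(646/63))/(242729/3969) = -506601/242729; b = (15·(646/63) − (-37/126)·(-32))/(242729/3969) = 573174/242729.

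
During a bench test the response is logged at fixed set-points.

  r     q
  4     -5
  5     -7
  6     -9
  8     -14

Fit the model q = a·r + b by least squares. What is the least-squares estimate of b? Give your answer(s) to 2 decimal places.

The normal equations are: 141·a + 23·b = -221;  23·a + 4·b = -35.
(Σr·r = 141, Σr = 23, Σ1 = 4, Σr·q = -221, Σq = -35.)
Eliminating b: 4·(row 1) − 23·(row 2) gives 35·a = 4·(-221) − 23·(-35) = -79, so a = -79/35.
Then b = ((-35) − 23·(-79/35))/4 = 148/35.

b = 4.23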